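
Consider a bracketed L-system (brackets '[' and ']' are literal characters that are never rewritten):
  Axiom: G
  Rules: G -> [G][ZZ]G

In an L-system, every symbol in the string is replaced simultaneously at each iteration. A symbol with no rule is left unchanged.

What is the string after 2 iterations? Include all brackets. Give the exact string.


Answer: [[G][ZZ]G][ZZ][G][ZZ]G

Derivation:
Step 0: G
Step 1: [G][ZZ]G
Step 2: [[G][ZZ]G][ZZ][G][ZZ]G


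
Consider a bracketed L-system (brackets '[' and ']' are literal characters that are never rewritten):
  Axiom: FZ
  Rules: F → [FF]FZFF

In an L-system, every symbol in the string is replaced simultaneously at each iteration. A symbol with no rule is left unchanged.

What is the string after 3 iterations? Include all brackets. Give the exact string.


Answer: [[[FF]FZFF[FF]FZFF][FF]FZFFZ[FF]FZFF[FF]FZFF[[FF]FZFF[FF]FZFF][FF]FZFFZ[FF]FZFF[FF]FZFF][[FF]FZFF[FF]FZFF][FF]FZFFZ[FF]FZFF[FF]FZFFZ[[FF]FZFF[FF]FZFF][FF]FZFFZ[FF]FZFF[FF]FZFF[[FF]FZFF[FF]FZFF][FF]FZFFZ[FF]FZFF[FF]FZFFZ

Derivation:
Step 0: FZ
Step 1: [FF]FZFFZ
Step 2: [[FF]FZFF[FF]FZFF][FF]FZFFZ[FF]FZFF[FF]FZFFZ
Step 3: [[[FF]FZFF[FF]FZFF][FF]FZFFZ[FF]FZFF[FF]FZFF[[FF]FZFF[FF]FZFF][FF]FZFFZ[FF]FZFF[FF]FZFF][[FF]FZFF[FF]FZFF][FF]FZFFZ[FF]FZFF[FF]FZFFZ[[FF]FZFF[FF]FZFF][FF]FZFFZ[FF]FZFF[FF]FZFF[[FF]FZFF[FF]FZFF][FF]FZFFZ[FF]FZFF[FF]FZFFZ


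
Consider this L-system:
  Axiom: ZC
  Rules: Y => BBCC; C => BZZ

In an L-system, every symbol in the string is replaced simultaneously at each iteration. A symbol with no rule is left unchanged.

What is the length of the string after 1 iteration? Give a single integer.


Answer: 4

Derivation:
Step 0: length = 2
Step 1: length = 4


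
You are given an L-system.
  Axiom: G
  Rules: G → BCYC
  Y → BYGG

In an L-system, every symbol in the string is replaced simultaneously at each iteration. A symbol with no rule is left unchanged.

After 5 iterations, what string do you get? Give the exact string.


Answer: BCBBBBYGGBCYCBCYCBCBYGGCBCBYGGCBCBBYGGBCYCBCYCCBCBBYGGBCYCBCYCCC

Derivation:
Step 0: G
Step 1: BCYC
Step 2: BCBYGGC
Step 3: BCBBYGGBCYCBCYCC
Step 4: BCBBBYGGBCYCBCYCBCBYGGCBCBYGGCC
Step 5: BCBBBBYGGBCYCBCYCBCBYGGCBCBYGGCBCBBYGGBCYCBCYCCBCBBYGGBCYCBCYCCC


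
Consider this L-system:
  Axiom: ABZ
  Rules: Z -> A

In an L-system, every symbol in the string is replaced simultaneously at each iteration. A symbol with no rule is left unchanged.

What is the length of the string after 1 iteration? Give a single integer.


Step 0: length = 3
Step 1: length = 3

Answer: 3


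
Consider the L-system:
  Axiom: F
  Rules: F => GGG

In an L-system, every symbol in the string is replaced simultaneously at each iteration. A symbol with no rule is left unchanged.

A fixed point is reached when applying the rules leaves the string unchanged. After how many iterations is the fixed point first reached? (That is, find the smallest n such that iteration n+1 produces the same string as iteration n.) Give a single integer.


Step 0: F
Step 1: GGG
Step 2: GGG  (unchanged — fixed point at step 1)

Answer: 1


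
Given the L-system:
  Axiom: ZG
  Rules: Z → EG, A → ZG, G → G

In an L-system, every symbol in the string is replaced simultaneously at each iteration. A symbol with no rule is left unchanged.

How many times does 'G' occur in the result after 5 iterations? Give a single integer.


Answer: 2

Derivation:
Step 0: ZG  (1 'G')
Step 1: EGG  (2 'G')
Step 2: EGG  (2 'G')
Step 3: EGG  (2 'G')
Step 4: EGG  (2 'G')
Step 5: EGG  (2 'G')


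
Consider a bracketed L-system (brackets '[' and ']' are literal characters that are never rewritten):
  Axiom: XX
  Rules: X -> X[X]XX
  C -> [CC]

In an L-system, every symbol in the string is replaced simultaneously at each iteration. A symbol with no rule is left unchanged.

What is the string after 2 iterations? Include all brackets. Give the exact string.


Step 0: XX
Step 1: X[X]XXX[X]XX
Step 2: X[X]XX[X[X]XX]X[X]XXX[X]XXX[X]XX[X[X]XX]X[X]XXX[X]XX

Answer: X[X]XX[X[X]XX]X[X]XXX[X]XXX[X]XX[X[X]XX]X[X]XXX[X]XX


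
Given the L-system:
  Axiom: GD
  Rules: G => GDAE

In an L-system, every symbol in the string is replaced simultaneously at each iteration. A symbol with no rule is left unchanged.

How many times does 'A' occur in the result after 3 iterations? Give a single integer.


Step 0: GD  (0 'A')
Step 1: GDAED  (1 'A')
Step 2: GDAEDAED  (2 'A')
Step 3: GDAEDAEDAED  (3 'A')

Answer: 3


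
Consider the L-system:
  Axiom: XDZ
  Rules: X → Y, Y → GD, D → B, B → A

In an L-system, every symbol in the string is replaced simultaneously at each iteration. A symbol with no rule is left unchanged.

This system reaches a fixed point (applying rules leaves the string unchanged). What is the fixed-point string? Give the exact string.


Answer: GAAZ

Derivation:
Step 0: XDZ
Step 1: YBZ
Step 2: GDAZ
Step 3: GBAZ
Step 4: GAAZ
Step 5: GAAZ  (unchanged — fixed point at step 4)


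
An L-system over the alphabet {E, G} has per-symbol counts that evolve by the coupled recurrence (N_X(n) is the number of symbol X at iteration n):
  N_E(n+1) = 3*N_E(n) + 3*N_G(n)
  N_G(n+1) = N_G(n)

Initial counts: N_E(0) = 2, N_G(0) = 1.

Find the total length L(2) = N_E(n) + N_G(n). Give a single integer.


Answer: 31

Derivation:
Step 0: N_E=2, N_G=1, L=3
Step 1: N_E=9, N_G=1, L=10
Step 2: N_E=30, N_G=1, L=31


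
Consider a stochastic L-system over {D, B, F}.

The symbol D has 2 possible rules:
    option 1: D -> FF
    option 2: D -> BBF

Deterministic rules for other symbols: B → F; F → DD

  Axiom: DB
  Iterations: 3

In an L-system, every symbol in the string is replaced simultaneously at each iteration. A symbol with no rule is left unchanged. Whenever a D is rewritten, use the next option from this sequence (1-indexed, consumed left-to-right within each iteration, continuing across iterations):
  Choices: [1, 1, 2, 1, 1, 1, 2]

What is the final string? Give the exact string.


Step 0: DB
Step 1: FFF  (used choices [1])
Step 2: DDDDDD  (used choices [])
Step 3: FFBBFFFFFFFBBF  (used choices [1, 2, 1, 1, 1, 2])

Answer: FFBBFFFFFFFBBF


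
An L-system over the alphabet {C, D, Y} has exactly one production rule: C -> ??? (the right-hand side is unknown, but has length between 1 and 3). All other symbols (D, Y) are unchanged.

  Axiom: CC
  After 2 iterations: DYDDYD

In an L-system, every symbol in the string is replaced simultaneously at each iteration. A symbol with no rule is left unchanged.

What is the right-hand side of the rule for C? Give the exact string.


Answer: DYD

Derivation:
Trying C -> DYD:
  Step 0: CC
  Step 1: DYDDYD
  Step 2: DYDDYD
Matches the given result.


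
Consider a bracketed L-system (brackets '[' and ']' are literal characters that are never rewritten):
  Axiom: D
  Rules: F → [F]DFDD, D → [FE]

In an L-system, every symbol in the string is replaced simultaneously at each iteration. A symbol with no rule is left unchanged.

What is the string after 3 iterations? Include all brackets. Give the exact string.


Answer: [[[F]DFDD][FE][F]DFDD[FE][FE]E]

Derivation:
Step 0: D
Step 1: [FE]
Step 2: [[F]DFDDE]
Step 3: [[[F]DFDD][FE][F]DFDD[FE][FE]E]


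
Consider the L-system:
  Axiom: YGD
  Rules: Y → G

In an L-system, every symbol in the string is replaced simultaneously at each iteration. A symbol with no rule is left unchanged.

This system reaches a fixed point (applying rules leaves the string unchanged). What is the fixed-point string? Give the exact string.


Answer: GGD

Derivation:
Step 0: YGD
Step 1: GGD
Step 2: GGD  (unchanged — fixed point at step 1)


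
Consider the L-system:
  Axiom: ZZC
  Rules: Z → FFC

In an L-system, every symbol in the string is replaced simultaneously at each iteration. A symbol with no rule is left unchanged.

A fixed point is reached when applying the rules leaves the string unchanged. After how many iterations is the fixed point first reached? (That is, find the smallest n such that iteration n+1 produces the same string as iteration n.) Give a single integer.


Answer: 1

Derivation:
Step 0: ZZC
Step 1: FFCFFCC
Step 2: FFCFFCC  (unchanged — fixed point at step 1)


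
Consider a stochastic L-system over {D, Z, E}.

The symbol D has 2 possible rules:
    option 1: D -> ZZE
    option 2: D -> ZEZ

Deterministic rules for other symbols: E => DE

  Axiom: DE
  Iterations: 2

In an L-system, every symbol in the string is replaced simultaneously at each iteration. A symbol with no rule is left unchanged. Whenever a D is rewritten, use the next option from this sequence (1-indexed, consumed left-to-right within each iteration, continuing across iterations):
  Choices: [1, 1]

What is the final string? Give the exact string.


Answer: ZZDEZZEDE

Derivation:
Step 0: DE
Step 1: ZZEDE  (used choices [1])
Step 2: ZZDEZZEDE  (used choices [1])


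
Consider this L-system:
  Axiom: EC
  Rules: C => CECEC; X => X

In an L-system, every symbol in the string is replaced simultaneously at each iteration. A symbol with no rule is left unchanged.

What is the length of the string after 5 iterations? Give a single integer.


Step 0: length = 2
Step 1: length = 6
Step 2: length = 18
Step 3: length = 54
Step 4: length = 162
Step 5: length = 486

Answer: 486


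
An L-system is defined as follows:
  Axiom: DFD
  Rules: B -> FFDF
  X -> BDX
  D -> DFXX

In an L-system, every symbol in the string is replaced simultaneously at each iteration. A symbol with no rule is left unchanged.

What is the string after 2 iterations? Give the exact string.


Step 0: DFD
Step 1: DFXXFDFXX
Step 2: DFXXFBDXBDXFDFXXFBDXBDX

Answer: DFXXFBDXBDXFDFXXFBDXBDX


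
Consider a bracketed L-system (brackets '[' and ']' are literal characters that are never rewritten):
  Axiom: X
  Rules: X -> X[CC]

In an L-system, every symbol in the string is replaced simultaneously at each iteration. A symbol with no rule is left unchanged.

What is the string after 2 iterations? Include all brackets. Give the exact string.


Answer: X[CC][CC]

Derivation:
Step 0: X
Step 1: X[CC]
Step 2: X[CC][CC]


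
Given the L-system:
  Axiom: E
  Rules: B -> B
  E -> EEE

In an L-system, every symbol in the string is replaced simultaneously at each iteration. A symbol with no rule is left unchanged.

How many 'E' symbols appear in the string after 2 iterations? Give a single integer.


Answer: 9

Derivation:
Step 0: E  (1 'E')
Step 1: EEE  (3 'E')
Step 2: EEEEEEEEE  (9 'E')


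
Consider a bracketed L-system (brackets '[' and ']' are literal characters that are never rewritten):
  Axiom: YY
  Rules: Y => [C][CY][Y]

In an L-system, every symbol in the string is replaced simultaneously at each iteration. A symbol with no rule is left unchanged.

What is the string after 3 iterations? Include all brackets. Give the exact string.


Step 0: YY
Step 1: [C][CY][Y][C][CY][Y]
Step 2: [C][C[C][CY][Y]][[C][CY][Y]][C][C[C][CY][Y]][[C][CY][Y]]
Step 3: [C][C[C][C[C][CY][Y]][[C][CY][Y]]][[C][C[C][CY][Y]][[C][CY][Y]]][C][C[C][C[C][CY][Y]][[C][CY][Y]]][[C][C[C][CY][Y]][[C][CY][Y]]]

Answer: [C][C[C][C[C][CY][Y]][[C][CY][Y]]][[C][C[C][CY][Y]][[C][CY][Y]]][C][C[C][C[C][CY][Y]][[C][CY][Y]]][[C][C[C][CY][Y]][[C][CY][Y]]]


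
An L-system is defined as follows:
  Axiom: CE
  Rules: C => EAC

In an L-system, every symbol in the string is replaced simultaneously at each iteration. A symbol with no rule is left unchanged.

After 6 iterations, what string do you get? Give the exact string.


Step 0: CE
Step 1: EACE
Step 2: EAEACE
Step 3: EAEAEACE
Step 4: EAEAEAEACE
Step 5: EAEAEAEAEACE
Step 6: EAEAEAEAEAEACE

Answer: EAEAEAEAEAEACE


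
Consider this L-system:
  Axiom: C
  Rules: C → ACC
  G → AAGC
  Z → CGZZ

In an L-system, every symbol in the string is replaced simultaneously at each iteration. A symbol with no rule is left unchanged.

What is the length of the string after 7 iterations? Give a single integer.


Step 0: length = 1
Step 1: length = 3
Step 2: length = 7
Step 3: length = 15
Step 4: length = 31
Step 5: length = 63
Step 6: length = 127
Step 7: length = 255

Answer: 255


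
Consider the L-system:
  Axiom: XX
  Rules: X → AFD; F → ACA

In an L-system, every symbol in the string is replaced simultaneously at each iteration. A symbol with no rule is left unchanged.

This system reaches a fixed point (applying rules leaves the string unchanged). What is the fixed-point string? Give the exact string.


Answer: AACADAACAD

Derivation:
Step 0: XX
Step 1: AFDAFD
Step 2: AACADAACAD
Step 3: AACADAACAD  (unchanged — fixed point at step 2)


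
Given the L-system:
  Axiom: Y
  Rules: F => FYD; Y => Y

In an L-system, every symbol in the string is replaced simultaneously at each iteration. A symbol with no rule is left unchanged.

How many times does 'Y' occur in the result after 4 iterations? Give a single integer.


Step 0: Y  (1 'Y')
Step 1: Y  (1 'Y')
Step 2: Y  (1 'Y')
Step 3: Y  (1 'Y')
Step 4: Y  (1 'Y')

Answer: 1


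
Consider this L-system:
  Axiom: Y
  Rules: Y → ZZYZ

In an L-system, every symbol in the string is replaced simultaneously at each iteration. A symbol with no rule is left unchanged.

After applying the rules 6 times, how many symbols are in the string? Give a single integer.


Answer: 19

Derivation:
Step 0: length = 1
Step 1: length = 4
Step 2: length = 7
Step 3: length = 10
Step 4: length = 13
Step 5: length = 16
Step 6: length = 19


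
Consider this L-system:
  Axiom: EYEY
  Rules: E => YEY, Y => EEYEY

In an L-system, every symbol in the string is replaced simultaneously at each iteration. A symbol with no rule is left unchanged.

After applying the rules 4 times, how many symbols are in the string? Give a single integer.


Answer: 1024

Derivation:
Step 0: length = 4
Step 1: length = 16
Step 2: length = 64
Step 3: length = 256
Step 4: length = 1024


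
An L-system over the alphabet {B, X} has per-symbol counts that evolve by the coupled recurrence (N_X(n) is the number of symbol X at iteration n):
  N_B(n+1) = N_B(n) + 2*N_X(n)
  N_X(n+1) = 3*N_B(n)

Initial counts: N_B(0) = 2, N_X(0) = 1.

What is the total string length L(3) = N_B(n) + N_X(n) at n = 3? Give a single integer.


Step 0: N_B=2, N_X=1, L=3
Step 1: N_B=4, N_X=6, L=10
Step 2: N_B=16, N_X=12, L=28
Step 3: N_B=40, N_X=48, L=88

Answer: 88


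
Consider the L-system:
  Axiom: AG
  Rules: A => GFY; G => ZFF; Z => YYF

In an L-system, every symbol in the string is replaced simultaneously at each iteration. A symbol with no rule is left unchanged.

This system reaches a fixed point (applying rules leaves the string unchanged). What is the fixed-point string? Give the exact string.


Answer: YYFFFFYYYFFF

Derivation:
Step 0: AG
Step 1: GFYZFF
Step 2: ZFFFYYYFFF
Step 3: YYFFFFYYYFFF
Step 4: YYFFFFYYYFFF  (unchanged — fixed point at step 3)


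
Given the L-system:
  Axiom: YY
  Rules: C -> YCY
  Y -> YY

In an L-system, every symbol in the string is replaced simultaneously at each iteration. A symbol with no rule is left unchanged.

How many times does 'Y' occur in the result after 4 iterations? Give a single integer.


Step 0: YY  (2 'Y')
Step 1: YYYY  (4 'Y')
Step 2: YYYYYYYY  (8 'Y')
Step 3: YYYYYYYYYYYYYYYY  (16 'Y')
Step 4: YYYYYYYYYYYYYYYYYYYYYYYYYYYYYYYY  (32 'Y')

Answer: 32


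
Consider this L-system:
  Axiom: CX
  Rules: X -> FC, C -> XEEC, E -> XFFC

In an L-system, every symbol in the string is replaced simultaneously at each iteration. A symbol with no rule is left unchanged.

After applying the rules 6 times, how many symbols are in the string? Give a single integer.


Answer: 818

Derivation:
Step 0: length = 2
Step 1: length = 6
Step 2: length = 19
Step 3: length = 50
Step 4: length = 128
Step 5: length = 325
Step 6: length = 818


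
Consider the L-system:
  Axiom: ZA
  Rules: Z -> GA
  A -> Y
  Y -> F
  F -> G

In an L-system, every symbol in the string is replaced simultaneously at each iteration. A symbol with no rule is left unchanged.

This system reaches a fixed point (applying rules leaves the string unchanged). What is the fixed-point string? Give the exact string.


Step 0: ZA
Step 1: GAY
Step 2: GYF
Step 3: GFG
Step 4: GGG
Step 5: GGG  (unchanged — fixed point at step 4)

Answer: GGG


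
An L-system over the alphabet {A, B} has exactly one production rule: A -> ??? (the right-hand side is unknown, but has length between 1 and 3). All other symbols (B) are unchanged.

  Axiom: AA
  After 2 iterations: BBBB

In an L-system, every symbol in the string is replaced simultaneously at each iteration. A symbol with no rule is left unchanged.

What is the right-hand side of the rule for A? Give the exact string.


Trying A -> BB:
  Step 0: AA
  Step 1: BBBB
  Step 2: BBBB
Matches the given result.

Answer: BB


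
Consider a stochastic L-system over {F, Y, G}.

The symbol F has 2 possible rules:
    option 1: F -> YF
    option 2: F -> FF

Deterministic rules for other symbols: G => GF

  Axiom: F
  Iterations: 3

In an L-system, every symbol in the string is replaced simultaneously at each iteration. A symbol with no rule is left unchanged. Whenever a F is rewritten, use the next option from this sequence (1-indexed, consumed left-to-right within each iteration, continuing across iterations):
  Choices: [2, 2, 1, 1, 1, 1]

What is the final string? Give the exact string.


Answer: YFYFYYF

Derivation:
Step 0: F
Step 1: FF  (used choices [2])
Step 2: FFYF  (used choices [2, 1])
Step 3: YFYFYYF  (used choices [1, 1, 1])


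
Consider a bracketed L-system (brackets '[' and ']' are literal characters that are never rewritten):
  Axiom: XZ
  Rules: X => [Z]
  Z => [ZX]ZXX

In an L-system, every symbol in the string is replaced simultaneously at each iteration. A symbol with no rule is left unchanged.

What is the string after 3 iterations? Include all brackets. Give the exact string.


Answer: [[[ZX]ZXX[Z]][ZX]ZXX[Z][Z]][[[ZX]ZXX[Z]][ZX]ZXX[Z][Z][[ZX]ZXX]][[ZX]ZXX[Z]][ZX]ZXX[Z][Z][[ZX]ZXX][[ZX]ZXX]

Derivation:
Step 0: XZ
Step 1: [Z][ZX]ZXX
Step 2: [[ZX]ZXX][[ZX]ZXX[Z]][ZX]ZXX[Z][Z]
Step 3: [[[ZX]ZXX[Z]][ZX]ZXX[Z][Z]][[[ZX]ZXX[Z]][ZX]ZXX[Z][Z][[ZX]ZXX]][[ZX]ZXX[Z]][ZX]ZXX[Z][Z][[ZX]ZXX][[ZX]ZXX]


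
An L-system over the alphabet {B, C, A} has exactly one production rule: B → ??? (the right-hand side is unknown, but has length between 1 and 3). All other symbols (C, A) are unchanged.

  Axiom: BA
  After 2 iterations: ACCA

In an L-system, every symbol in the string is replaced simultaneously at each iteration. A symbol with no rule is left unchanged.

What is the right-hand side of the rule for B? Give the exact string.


Trying B → ACC:
  Step 0: BA
  Step 1: ACCA
  Step 2: ACCA
Matches the given result.

Answer: ACC


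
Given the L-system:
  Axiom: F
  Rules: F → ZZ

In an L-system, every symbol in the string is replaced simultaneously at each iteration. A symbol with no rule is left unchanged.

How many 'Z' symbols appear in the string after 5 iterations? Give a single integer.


Answer: 2

Derivation:
Step 0: F  (0 'Z')
Step 1: ZZ  (2 'Z')
Step 2: ZZ  (2 'Z')
Step 3: ZZ  (2 'Z')
Step 4: ZZ  (2 'Z')
Step 5: ZZ  (2 'Z')


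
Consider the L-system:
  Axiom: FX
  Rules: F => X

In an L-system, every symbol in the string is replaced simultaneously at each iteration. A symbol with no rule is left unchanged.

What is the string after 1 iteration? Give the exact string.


Answer: XX

Derivation:
Step 0: FX
Step 1: XX


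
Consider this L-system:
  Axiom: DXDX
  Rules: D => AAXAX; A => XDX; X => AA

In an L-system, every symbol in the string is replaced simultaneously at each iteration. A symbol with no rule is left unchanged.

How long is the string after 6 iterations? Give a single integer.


Answer: 2710

Derivation:
Step 0: length = 4
Step 1: length = 14
Step 2: length = 38
Step 3: length = 114
Step 4: length = 322
Step 5: length = 950
Step 6: length = 2710


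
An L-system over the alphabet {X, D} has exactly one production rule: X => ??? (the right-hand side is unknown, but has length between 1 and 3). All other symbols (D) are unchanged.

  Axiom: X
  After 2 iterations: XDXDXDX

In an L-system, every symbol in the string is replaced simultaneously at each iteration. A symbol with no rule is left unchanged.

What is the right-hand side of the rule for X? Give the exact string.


Answer: XDX

Derivation:
Trying X => XDX:
  Step 0: X
  Step 1: XDX
  Step 2: XDXDXDX
Matches the given result.


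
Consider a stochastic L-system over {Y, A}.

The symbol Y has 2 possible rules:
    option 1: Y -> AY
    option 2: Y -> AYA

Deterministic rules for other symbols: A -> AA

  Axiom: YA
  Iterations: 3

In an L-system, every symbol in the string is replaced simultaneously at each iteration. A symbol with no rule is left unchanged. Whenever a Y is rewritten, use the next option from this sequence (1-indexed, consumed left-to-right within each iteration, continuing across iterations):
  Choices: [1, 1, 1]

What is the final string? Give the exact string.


Answer: AAAAAAAYAAAAAAAA

Derivation:
Step 0: YA
Step 1: AYAA  (used choices [1])
Step 2: AAAYAAAA  (used choices [1])
Step 3: AAAAAAAYAAAAAAAA  (used choices [1])


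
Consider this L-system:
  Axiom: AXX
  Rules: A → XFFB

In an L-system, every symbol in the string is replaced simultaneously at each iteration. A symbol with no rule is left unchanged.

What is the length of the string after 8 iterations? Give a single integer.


Answer: 6

Derivation:
Step 0: length = 3
Step 1: length = 6
Step 2: length = 6
Step 3: length = 6
Step 4: length = 6
Step 5: length = 6
Step 6: length = 6
Step 7: length = 6
Step 8: length = 6


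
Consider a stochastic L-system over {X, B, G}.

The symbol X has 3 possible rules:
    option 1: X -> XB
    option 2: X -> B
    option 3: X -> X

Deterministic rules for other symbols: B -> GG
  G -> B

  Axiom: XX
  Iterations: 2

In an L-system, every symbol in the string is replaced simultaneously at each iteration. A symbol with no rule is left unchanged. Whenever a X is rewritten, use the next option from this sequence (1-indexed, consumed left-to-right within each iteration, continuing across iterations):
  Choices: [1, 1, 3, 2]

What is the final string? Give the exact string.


Answer: XGGBGG

Derivation:
Step 0: XX
Step 1: XBXB  (used choices [1, 1])
Step 2: XGGBGG  (used choices [3, 2])


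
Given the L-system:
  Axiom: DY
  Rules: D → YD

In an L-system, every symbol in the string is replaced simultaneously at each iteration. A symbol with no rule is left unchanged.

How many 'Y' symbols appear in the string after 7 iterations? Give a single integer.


Answer: 8

Derivation:
Step 0: DY  (1 'Y')
Step 1: YDY  (2 'Y')
Step 2: YYDY  (3 'Y')
Step 3: YYYDY  (4 'Y')
Step 4: YYYYDY  (5 'Y')
Step 5: YYYYYDY  (6 'Y')
Step 6: YYYYYYDY  (7 'Y')
Step 7: YYYYYYYDY  (8 'Y')


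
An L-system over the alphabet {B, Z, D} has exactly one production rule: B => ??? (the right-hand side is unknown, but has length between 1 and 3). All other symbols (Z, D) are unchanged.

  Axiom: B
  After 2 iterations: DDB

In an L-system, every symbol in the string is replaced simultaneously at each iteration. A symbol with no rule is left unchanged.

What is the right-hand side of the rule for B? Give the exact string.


Answer: DB

Derivation:
Trying B => DB:
  Step 0: B
  Step 1: DB
  Step 2: DDB
Matches the given result.


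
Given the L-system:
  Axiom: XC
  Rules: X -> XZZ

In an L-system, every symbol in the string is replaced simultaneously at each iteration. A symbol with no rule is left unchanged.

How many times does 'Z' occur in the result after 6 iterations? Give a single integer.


Step 0: XC  (0 'Z')
Step 1: XZZC  (2 'Z')
Step 2: XZZZZC  (4 'Z')
Step 3: XZZZZZZC  (6 'Z')
Step 4: XZZZZZZZZC  (8 'Z')
Step 5: XZZZZZZZZZZC  (10 'Z')
Step 6: XZZZZZZZZZZZZC  (12 'Z')

Answer: 12


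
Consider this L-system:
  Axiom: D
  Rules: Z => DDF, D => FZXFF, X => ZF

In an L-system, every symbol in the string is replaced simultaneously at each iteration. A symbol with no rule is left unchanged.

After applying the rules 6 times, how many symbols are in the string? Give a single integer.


Answer: 106

Derivation:
Step 0: length = 1
Step 1: length = 5
Step 2: length = 8
Step 3: length = 18
Step 4: length = 32
Step 5: length = 58
Step 6: length = 106


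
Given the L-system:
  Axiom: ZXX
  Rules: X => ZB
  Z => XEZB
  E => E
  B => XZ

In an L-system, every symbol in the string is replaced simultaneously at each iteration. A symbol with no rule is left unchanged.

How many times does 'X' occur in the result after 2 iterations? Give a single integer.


Step 0: ZXX  (2 'X')
Step 1: XEZBZBZB  (1 'X')
Step 2: ZBEXEZBXZXEZBXZXEZBXZ  (6 'X')

Answer: 6


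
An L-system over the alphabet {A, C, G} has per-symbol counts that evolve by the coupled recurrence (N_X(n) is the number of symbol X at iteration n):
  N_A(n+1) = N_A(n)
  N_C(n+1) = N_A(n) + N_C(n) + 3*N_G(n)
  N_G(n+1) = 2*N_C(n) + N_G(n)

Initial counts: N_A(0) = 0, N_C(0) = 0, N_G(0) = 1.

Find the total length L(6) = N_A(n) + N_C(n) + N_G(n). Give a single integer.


Answer: 1873

Derivation:
Step 0: N_A=0, N_C=0, N_G=1, L=1
Step 1: N_A=0, N_C=3, N_G=1, L=4
Step 2: N_A=0, N_C=6, N_G=7, L=13
Step 3: N_A=0, N_C=27, N_G=19, L=46
Step 4: N_A=0, N_C=84, N_G=73, L=157
Step 5: N_A=0, N_C=303, N_G=241, L=544
Step 6: N_A=0, N_C=1026, N_G=847, L=1873


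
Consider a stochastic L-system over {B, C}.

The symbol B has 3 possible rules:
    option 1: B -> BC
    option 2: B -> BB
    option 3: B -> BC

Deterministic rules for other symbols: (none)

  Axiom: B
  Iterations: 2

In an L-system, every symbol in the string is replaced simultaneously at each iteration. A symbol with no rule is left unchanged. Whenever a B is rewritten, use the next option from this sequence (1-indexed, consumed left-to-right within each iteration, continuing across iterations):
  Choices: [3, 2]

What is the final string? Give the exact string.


Step 0: B
Step 1: BC  (used choices [3])
Step 2: BBC  (used choices [2])

Answer: BBC


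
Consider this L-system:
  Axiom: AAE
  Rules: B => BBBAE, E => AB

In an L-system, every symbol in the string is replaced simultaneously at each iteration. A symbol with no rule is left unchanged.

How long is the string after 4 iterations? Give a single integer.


Step 0: length = 3
Step 1: length = 4
Step 2: length = 8
Step 3: length = 21
Step 4: length = 64

Answer: 64


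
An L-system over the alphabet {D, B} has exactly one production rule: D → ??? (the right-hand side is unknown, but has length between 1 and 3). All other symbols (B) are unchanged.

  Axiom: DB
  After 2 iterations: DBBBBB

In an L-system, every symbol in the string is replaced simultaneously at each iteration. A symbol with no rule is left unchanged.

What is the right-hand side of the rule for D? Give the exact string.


Answer: DBB

Derivation:
Trying D → DBB:
  Step 0: DB
  Step 1: DBBB
  Step 2: DBBBBB
Matches the given result.


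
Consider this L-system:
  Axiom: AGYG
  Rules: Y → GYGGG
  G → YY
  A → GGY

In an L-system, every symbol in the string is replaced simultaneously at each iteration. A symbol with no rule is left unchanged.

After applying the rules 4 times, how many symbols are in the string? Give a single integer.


Step 0: length = 4
Step 1: length = 12
Step 2: length = 42
Step 3: length = 138
Step 4: length = 474

Answer: 474


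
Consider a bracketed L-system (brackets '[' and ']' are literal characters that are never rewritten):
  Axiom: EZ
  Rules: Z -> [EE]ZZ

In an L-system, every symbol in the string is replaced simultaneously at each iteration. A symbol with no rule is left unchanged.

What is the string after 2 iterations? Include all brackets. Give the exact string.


Step 0: EZ
Step 1: E[EE]ZZ
Step 2: E[EE][EE]ZZ[EE]ZZ

Answer: E[EE][EE]ZZ[EE]ZZ


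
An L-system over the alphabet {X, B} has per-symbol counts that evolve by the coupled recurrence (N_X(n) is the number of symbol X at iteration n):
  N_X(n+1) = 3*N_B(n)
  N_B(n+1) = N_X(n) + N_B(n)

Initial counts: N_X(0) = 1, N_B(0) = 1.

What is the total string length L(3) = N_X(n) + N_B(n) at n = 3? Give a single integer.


Step 0: N_X=1, N_B=1, L=2
Step 1: N_X=3, N_B=2, L=5
Step 2: N_X=6, N_B=5, L=11
Step 3: N_X=15, N_B=11, L=26

Answer: 26


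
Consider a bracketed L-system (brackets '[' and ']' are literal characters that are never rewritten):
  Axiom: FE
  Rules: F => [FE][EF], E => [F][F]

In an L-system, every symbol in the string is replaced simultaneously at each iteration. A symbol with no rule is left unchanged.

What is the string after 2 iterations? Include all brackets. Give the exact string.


Answer: [[FE][EF][F][F]][[F][F][FE][EF]][[FE][EF]][[FE][EF]]

Derivation:
Step 0: FE
Step 1: [FE][EF][F][F]
Step 2: [[FE][EF][F][F]][[F][F][FE][EF]][[FE][EF]][[FE][EF]]


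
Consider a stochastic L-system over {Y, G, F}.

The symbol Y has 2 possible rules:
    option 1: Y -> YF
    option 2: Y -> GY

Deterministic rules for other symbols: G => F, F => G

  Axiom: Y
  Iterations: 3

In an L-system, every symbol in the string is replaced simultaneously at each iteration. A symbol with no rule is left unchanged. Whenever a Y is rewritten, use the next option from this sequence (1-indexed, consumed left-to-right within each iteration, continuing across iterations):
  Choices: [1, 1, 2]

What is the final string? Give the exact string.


Step 0: Y
Step 1: YF  (used choices [1])
Step 2: YFG  (used choices [1])
Step 3: GYGF  (used choices [2])

Answer: GYGF


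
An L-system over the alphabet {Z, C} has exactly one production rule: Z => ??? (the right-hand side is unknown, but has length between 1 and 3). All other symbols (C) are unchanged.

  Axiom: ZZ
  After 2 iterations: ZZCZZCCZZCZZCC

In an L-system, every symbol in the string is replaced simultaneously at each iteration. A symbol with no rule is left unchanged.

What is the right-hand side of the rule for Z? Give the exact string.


Trying Z => ZZC:
  Step 0: ZZ
  Step 1: ZZCZZC
  Step 2: ZZCZZCCZZCZZCC
Matches the given result.

Answer: ZZC


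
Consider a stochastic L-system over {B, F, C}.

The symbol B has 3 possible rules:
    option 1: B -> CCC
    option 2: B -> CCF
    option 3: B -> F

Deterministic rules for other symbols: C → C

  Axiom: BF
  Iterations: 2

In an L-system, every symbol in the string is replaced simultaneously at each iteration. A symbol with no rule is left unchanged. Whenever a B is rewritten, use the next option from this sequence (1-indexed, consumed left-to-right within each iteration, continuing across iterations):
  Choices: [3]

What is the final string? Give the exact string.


Answer: FF

Derivation:
Step 0: BF
Step 1: FF  (used choices [3])
Step 2: FF  (used choices [])


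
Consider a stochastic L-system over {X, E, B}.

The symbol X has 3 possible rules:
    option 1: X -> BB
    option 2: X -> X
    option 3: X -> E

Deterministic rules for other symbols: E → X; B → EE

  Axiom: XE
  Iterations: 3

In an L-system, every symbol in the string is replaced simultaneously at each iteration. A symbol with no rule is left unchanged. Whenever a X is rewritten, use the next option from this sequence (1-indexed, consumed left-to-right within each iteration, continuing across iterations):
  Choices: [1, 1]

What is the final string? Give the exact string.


Answer: XXXXEEEE

Derivation:
Step 0: XE
Step 1: BBX  (used choices [1])
Step 2: EEEEBB  (used choices [1])
Step 3: XXXXEEEE  (used choices [])


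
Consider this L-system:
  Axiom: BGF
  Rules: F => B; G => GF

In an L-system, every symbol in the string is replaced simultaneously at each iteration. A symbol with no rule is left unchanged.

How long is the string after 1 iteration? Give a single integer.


Step 0: length = 3
Step 1: length = 4

Answer: 4


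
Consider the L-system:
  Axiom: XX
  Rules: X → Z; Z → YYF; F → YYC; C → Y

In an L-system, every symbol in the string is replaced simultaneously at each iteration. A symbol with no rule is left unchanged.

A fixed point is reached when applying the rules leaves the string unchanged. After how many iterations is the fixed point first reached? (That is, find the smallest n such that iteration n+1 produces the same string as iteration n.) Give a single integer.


Step 0: XX
Step 1: ZZ
Step 2: YYFYYF
Step 3: YYYYCYYYYC
Step 4: YYYYYYYYYY
Step 5: YYYYYYYYYY  (unchanged — fixed point at step 4)

Answer: 4


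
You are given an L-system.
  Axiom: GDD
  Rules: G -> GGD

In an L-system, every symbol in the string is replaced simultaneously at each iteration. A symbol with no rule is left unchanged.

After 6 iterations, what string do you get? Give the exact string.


Answer: GGDGGDDGGDGGDDDGGDGGDDGGDGGDDDDGGDGGDDGGDGGDDDGGDGGDDGGDGGDDDDDGGDGGDDGGDGGDDDGGDGGDDGGDGGDDDDGGDGGDDGGDGGDDDGGDGGDDGGDGGDDDDDDDD

Derivation:
Step 0: GDD
Step 1: GGDDD
Step 2: GGDGGDDDD
Step 3: GGDGGDDGGDGGDDDDD
Step 4: GGDGGDDGGDGGDDDGGDGGDDGGDGGDDDDDD
Step 5: GGDGGDDGGDGGDDDGGDGGDDGGDGGDDDDGGDGGDDGGDGGDDDGGDGGDDGGDGGDDDDDDD
Step 6: GGDGGDDGGDGGDDDGGDGGDDGGDGGDDDDGGDGGDDGGDGGDDDGGDGGDDGGDGGDDDDDGGDGGDDGGDGGDDDGGDGGDDGGDGGDDDDGGDGGDDGGDGGDDDGGDGGDDGGDGGDDDDDDDD


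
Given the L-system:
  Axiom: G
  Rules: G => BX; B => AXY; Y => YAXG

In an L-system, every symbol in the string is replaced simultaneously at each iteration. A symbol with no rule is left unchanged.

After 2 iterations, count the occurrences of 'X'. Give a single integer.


Step 0: G  (0 'X')
Step 1: BX  (1 'X')
Step 2: AXYX  (2 'X')

Answer: 2


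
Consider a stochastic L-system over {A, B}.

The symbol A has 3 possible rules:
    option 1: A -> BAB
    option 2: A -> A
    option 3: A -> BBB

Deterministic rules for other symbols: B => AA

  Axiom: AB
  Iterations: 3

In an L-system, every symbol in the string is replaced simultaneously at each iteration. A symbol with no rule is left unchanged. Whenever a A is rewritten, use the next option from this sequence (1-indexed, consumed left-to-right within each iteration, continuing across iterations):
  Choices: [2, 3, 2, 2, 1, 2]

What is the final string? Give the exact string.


Step 0: AB
Step 1: AAA  (used choices [2])
Step 2: BBBAA  (used choices [3, 2, 2])
Step 3: AAAAAABABA  (used choices [1, 2])

Answer: AAAAAABABA


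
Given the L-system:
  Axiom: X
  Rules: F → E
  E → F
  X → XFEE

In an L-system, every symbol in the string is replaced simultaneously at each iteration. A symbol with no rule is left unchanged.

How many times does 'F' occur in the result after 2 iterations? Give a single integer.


Step 0: X  (0 'F')
Step 1: XFEE  (1 'F')
Step 2: XFEEEFF  (3 'F')

Answer: 3


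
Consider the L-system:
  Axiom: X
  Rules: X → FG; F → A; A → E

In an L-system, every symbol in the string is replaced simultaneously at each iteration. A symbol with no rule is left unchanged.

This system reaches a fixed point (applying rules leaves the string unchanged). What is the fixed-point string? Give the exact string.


Answer: EG

Derivation:
Step 0: X
Step 1: FG
Step 2: AG
Step 3: EG
Step 4: EG  (unchanged — fixed point at step 3)


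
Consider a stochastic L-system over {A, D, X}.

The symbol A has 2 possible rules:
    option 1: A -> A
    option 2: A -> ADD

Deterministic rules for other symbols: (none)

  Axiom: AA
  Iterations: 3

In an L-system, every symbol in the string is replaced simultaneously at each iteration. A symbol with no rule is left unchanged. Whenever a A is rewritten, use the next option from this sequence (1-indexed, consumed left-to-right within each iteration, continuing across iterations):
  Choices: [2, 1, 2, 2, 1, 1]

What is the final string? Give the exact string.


Answer: ADDDDADD

Derivation:
Step 0: AA
Step 1: ADDA  (used choices [2, 1])
Step 2: ADDDDADD  (used choices [2, 2])
Step 3: ADDDDADD  (used choices [1, 1])


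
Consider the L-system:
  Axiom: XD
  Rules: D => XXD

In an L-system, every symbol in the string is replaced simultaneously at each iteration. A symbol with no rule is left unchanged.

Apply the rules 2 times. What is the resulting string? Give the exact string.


Step 0: XD
Step 1: XXXD
Step 2: XXXXXD

Answer: XXXXXD


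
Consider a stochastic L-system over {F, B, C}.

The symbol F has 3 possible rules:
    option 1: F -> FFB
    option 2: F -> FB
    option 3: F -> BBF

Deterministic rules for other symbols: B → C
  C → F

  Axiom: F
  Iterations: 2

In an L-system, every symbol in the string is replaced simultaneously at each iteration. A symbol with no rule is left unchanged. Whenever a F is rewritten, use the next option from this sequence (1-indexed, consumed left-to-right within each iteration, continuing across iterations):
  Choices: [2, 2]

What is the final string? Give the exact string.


Answer: FBC

Derivation:
Step 0: F
Step 1: FB  (used choices [2])
Step 2: FBC  (used choices [2])


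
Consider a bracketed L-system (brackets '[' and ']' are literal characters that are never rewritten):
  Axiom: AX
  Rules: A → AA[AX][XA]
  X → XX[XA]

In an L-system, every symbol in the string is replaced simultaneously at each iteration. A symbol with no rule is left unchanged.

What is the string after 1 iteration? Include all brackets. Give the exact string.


Answer: AA[AX][XA]XX[XA]

Derivation:
Step 0: AX
Step 1: AA[AX][XA]XX[XA]


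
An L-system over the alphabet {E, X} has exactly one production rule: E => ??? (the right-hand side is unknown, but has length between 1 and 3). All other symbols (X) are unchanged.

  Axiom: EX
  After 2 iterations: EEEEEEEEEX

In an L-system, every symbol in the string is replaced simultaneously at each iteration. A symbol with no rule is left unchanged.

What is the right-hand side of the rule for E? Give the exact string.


Trying E => EEE:
  Step 0: EX
  Step 1: EEEX
  Step 2: EEEEEEEEEX
Matches the given result.

Answer: EEE


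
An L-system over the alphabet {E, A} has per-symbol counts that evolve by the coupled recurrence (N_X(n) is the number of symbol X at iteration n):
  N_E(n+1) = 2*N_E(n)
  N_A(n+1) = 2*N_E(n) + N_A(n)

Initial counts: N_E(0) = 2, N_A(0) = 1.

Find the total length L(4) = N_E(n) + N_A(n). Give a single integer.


Step 0: N_E=2, N_A=1, L=3
Step 1: N_E=4, N_A=5, L=9
Step 2: N_E=8, N_A=13, L=21
Step 3: N_E=16, N_A=29, L=45
Step 4: N_E=32, N_A=61, L=93

Answer: 93


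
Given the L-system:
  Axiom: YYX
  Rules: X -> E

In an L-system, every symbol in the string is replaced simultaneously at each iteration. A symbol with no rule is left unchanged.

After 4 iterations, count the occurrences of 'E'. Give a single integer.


Answer: 1

Derivation:
Step 0: YYX  (0 'E')
Step 1: YYE  (1 'E')
Step 2: YYE  (1 'E')
Step 3: YYE  (1 'E')
Step 4: YYE  (1 'E')


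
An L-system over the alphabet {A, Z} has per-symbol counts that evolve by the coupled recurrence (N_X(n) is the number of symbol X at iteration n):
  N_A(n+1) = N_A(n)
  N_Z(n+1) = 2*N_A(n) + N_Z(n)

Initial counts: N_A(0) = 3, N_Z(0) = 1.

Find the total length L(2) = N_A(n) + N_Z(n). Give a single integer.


Answer: 16

Derivation:
Step 0: N_A=3, N_Z=1, L=4
Step 1: N_A=3, N_Z=7, L=10
Step 2: N_A=3, N_Z=13, L=16


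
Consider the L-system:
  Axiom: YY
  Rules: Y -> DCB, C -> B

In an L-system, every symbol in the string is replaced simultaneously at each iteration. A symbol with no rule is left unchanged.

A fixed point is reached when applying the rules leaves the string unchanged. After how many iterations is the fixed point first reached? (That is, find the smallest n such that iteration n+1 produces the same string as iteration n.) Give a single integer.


Answer: 2

Derivation:
Step 0: YY
Step 1: DCBDCB
Step 2: DBBDBB
Step 3: DBBDBB  (unchanged — fixed point at step 2)


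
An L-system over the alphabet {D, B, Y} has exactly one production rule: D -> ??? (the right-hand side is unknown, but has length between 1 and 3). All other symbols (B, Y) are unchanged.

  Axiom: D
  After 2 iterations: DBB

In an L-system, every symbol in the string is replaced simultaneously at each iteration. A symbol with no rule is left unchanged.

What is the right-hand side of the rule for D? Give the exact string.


Trying D -> DB:
  Step 0: D
  Step 1: DB
  Step 2: DBB
Matches the given result.

Answer: DB
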